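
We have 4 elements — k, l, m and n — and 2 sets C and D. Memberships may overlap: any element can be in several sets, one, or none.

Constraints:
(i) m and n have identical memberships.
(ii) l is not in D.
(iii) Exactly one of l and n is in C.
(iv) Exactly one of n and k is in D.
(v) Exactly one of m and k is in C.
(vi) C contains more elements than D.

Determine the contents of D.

D = {k}

From (ii): l ∉ D.
Suppose k ∉ D: no assignment then satisfies all the clues, so k ∈ D.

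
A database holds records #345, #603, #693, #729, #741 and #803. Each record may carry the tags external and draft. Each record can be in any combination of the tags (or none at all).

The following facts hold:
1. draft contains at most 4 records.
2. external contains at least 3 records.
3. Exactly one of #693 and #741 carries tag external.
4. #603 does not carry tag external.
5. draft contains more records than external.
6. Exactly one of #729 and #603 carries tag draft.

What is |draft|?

4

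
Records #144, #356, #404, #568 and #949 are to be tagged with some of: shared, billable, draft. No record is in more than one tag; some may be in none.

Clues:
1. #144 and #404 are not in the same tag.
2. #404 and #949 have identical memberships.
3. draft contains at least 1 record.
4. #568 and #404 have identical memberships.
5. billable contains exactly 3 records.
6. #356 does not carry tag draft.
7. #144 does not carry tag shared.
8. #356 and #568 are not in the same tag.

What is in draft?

From (6): #356 ∉ draft.
From (7): #144 ∉ shared.
Suppose #144 ∉ draft: no assignment then satisfies all the clues, so #144 ∈ draft.

draft = {#144}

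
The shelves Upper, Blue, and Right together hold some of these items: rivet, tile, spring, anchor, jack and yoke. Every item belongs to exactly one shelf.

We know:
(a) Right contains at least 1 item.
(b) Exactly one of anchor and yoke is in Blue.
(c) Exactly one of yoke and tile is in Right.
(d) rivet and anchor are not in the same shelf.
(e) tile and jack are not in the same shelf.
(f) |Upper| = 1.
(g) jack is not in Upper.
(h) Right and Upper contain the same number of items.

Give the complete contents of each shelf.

Upper = {anchor}; Blue = {jack, rivet, spring, yoke}; Right = {tile}

From (g): jack ∉ Upper.
Suppose rivet ∈ Upper: no assignment then satisfies all the clues, so rivet ∉ Upper.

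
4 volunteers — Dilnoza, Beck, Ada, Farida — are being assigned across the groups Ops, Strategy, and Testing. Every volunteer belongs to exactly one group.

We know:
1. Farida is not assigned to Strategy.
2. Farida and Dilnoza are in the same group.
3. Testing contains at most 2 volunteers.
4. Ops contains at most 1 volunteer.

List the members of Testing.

Testing = {Dilnoza, Farida}

From (1): Farida ∉ Strategy.
(2): Dilnoza matches Farida: Dilnoza ∉ Strategy.
Suppose Dilnoza ∉ Testing: no assignment then satisfies all the clues, so Dilnoza ∈ Testing.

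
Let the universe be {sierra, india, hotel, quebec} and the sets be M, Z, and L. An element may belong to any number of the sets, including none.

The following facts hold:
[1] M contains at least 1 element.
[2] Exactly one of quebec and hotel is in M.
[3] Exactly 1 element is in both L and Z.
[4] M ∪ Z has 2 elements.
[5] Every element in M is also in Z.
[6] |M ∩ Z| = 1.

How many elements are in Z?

2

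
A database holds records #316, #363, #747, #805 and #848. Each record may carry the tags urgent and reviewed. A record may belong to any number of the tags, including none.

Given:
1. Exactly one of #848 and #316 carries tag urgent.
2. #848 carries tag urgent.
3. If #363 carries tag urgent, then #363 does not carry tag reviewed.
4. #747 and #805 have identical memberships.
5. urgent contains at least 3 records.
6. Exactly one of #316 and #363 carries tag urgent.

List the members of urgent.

From (2): #848 ∈ urgent.
(1) (exactly one): #316 ∉ urgent.
(6) (exactly one): #363 ∈ urgent.
(3): #363 ∉ reviewed.
Suppose #747 ∉ urgent: no assignment then satisfies all the clues, so #747 ∈ urgent.

urgent = {#363, #747, #805, #848}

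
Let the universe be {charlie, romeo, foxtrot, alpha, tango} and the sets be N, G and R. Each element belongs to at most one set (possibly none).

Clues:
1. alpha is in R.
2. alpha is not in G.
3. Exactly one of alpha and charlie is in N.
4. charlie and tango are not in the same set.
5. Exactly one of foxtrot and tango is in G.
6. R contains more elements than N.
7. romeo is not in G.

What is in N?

N = {charlie}

From (1): alpha ∈ R.
From (7): romeo ∉ G.
(3) (exactly one): charlie ∈ N.
(4): tango ∉ N.
Suppose romeo ∈ N: no assignment then satisfies all the clues, so romeo ∉ N.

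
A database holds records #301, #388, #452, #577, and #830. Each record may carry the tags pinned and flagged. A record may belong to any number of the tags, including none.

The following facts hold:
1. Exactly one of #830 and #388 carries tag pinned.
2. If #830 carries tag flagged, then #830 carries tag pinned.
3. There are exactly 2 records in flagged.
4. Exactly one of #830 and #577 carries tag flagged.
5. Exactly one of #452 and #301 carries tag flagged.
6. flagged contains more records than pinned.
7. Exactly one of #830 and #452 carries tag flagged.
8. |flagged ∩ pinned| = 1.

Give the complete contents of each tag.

pinned = {#830}; flagged = {#301, #830}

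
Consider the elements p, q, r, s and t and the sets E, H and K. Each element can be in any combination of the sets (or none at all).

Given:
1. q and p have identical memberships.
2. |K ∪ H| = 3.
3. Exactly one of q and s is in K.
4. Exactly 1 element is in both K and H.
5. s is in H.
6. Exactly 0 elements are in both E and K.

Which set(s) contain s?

s: H, K

From (5): s ∈ H.
Suppose s ∈ E: no assignment then satisfies all the clues, so s ∉ E.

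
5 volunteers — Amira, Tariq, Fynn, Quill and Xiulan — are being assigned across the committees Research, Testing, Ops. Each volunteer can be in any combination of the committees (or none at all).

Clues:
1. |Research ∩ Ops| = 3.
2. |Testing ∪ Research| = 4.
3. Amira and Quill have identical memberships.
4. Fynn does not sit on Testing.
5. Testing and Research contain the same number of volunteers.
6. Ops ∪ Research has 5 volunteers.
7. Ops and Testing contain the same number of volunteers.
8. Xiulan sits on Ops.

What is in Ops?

Ops = {Amira, Fynn, Quill, Xiulan}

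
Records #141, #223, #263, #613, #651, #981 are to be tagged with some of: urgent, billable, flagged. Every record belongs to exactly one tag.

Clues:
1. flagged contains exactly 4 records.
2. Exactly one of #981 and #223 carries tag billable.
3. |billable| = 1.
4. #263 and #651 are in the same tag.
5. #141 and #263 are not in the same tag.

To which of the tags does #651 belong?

#651: flagged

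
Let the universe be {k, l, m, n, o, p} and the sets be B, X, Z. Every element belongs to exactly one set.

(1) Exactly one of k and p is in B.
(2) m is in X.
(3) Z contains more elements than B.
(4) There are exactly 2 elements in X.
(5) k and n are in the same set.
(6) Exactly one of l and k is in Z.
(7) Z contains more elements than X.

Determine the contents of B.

From (2): m ∈ X.
Suppose k ∈ B: no assignment then satisfies all the clues, so k ∉ B.

B = {p}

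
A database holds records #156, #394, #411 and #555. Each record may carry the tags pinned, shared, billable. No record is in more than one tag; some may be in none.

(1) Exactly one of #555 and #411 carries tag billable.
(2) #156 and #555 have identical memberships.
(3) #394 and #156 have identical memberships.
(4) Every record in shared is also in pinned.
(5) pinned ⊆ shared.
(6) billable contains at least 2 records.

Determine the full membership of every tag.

pinned = {}; shared = {}; billable = {#156, #394, #555}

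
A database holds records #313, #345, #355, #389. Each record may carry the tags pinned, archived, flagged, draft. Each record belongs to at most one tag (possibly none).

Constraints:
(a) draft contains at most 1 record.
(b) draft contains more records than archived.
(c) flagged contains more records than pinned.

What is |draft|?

1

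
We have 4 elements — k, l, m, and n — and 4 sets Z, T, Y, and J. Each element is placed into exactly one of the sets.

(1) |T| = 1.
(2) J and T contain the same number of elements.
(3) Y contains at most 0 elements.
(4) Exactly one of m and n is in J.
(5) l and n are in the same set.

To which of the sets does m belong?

m: J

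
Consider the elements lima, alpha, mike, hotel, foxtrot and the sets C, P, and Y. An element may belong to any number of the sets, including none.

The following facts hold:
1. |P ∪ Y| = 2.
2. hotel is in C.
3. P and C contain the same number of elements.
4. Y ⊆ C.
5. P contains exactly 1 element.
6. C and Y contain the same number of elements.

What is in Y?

Y = {hotel}

From (2): hotel ∈ C.
Suppose lima ∈ Y: no assignment then satisfies all the clues, so lima ∉ Y.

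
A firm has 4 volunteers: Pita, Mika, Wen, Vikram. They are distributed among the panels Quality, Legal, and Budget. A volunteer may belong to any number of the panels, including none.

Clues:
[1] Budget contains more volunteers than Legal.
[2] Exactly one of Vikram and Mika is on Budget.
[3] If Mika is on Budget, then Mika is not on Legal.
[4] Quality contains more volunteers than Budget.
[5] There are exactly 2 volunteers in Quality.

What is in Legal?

Legal = {}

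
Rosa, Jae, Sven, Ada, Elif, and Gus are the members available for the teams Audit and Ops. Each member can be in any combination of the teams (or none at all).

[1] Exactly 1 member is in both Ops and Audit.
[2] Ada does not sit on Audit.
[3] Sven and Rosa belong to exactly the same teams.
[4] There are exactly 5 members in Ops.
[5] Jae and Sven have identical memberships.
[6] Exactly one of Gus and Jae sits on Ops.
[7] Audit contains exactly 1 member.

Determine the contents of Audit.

Audit = {Elif}

From (2): Ada ∉ Audit.
Suppose Rosa ∈ Audit: no assignment then satisfies all the clues, so Rosa ∉ Audit.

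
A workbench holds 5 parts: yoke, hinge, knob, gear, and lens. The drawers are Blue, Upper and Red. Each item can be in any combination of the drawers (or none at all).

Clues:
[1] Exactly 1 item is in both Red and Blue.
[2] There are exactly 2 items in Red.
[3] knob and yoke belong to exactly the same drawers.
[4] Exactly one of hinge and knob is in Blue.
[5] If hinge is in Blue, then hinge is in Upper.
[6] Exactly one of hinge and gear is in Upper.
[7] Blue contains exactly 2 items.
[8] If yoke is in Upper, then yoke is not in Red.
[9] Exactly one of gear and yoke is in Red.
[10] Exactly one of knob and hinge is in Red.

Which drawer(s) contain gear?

gear: Red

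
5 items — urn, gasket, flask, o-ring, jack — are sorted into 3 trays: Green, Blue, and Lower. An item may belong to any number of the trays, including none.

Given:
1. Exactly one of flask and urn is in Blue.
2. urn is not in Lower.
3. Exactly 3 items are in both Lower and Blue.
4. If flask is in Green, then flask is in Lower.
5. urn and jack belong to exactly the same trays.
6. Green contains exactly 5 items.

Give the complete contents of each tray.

Green = {flask, gasket, jack, o-ring, urn}; Blue = {flask, gasket, o-ring}; Lower = {flask, gasket, o-ring}

From (2): urn ∉ Lower.
(5): jack matches urn: jack ∉ Lower.
(6): only 5 candidates remain for Green, so all are in.
(4): flask ∈ Lower.
Suppose urn ∈ Blue: no assignment then satisfies all the clues, so urn ∉ Blue.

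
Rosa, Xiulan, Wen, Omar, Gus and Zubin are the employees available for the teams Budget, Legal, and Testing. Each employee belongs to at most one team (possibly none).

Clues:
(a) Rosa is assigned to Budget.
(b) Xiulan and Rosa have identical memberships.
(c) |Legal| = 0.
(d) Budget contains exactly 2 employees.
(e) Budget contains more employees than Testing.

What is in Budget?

Budget = {Rosa, Xiulan}

From (a): Rosa ∈ Budget.
(b): Xiulan matches Rosa: Xiulan ∈ Budget.
(c): Legal already has 0, so the rest are out.
(d): Budget already has 2, so the rest are out.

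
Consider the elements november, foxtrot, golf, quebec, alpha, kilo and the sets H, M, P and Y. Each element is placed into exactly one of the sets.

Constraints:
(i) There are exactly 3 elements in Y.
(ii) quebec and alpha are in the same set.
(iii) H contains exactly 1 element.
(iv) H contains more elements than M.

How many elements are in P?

2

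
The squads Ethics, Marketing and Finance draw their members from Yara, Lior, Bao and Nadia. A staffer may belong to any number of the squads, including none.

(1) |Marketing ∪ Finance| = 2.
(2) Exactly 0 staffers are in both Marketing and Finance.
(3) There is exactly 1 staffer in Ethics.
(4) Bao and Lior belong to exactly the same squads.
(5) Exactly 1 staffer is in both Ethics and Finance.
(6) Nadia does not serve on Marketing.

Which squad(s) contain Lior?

From (6): Nadia ∉ Marketing.
Suppose Lior ∈ Ethics: no assignment then satisfies all the clues, so Lior ∉ Ethics.

Lior: none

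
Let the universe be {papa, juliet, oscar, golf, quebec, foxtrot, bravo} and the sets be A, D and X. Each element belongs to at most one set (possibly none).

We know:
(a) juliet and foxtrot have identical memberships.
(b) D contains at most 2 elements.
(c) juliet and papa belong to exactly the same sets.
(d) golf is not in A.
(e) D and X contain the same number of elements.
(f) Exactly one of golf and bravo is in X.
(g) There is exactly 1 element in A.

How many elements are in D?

1

From (d): golf ∉ A.
Suppose papa ∈ A: no assignment then satisfies all the clues, so papa ∉ A.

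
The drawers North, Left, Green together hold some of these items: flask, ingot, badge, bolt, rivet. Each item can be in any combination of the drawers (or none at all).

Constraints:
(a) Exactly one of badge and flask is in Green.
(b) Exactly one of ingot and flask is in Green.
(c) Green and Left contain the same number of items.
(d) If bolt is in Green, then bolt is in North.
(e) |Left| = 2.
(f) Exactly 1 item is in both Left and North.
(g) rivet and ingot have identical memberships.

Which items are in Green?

Green = {bolt, flask}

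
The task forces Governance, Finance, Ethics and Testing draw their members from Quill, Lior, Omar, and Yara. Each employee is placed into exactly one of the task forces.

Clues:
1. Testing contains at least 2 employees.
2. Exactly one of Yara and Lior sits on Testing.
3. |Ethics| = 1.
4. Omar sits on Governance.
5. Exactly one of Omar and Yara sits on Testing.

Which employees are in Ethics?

Ethics = {Lior}

From (4): Omar ∈ Governance.
(5) (exactly one): Yara ∈ Testing.
(2) (exactly one): Lior ∉ Testing.
(1): only 2 candidates remain for Testing, so all are in.
(3): only 1 candidates remain for Ethics, so all are in.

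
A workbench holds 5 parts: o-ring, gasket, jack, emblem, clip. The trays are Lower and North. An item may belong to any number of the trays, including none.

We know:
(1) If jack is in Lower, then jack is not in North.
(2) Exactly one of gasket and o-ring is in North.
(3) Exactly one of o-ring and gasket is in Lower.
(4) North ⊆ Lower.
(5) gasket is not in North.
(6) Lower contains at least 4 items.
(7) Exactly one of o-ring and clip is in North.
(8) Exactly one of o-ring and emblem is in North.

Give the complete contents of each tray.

Lower = {clip, emblem, jack, o-ring}; North = {o-ring}

From (5): gasket ∉ North.
(2) (exactly one): o-ring ∈ North.
(4) with o-ring ∈ North: o-ring ∈ Lower.
(7) (exactly one): clip ∉ North.
(8) (exactly one): emblem ∉ North.
(3) (exactly one): gasket ∉ Lower.
(6): only 4 candidates remain for Lower, so all are in.
(1): jack ∉ North.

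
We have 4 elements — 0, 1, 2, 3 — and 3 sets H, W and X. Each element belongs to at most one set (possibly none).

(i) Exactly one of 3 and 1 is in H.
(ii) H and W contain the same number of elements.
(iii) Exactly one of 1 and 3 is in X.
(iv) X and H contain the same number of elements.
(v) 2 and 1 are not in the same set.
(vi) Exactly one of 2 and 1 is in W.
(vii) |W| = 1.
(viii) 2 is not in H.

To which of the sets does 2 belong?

2: W

From (viii): 2 ∉ H.
Suppose 2 ∉ W: no assignment then satisfies all the clues, so 2 ∈ W.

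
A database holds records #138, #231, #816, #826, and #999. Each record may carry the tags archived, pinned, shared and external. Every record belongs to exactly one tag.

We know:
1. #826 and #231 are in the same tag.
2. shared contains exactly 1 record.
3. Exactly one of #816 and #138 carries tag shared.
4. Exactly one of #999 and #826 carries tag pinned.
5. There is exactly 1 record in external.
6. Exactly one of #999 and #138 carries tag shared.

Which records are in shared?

shared = {#138}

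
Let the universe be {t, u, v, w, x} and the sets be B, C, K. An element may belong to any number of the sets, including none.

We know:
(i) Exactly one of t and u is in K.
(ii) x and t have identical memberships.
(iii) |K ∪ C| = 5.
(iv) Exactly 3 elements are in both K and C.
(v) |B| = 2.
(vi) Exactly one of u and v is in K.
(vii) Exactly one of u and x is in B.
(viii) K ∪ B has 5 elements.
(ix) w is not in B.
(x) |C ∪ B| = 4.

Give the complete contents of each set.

B = {u, v}; C = {t, u, v, x}; K = {t, v, w, x}

From (ix): w ∉ B.
Suppose t ∈ B: no assignment then satisfies all the clues, so t ∉ B.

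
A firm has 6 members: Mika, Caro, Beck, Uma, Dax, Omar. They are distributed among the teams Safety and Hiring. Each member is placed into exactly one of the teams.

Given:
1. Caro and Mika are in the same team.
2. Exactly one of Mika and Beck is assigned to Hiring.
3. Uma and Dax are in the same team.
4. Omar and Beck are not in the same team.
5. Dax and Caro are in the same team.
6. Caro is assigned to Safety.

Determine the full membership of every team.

From (6): Caro ∈ Safety.
(1): Mika matches Caro: Mika ∈ Safety.
(2) (exactly one): Beck ∈ Hiring.
(4): Omar ∉ Hiring.
(5): Dax matches Caro: Dax ∈ Safety.
Only one team left: Omar ∈ Safety.
(3): Uma matches Dax: Uma ∈ Safety.

Safety = {Caro, Dax, Mika, Omar, Uma}; Hiring = {Beck}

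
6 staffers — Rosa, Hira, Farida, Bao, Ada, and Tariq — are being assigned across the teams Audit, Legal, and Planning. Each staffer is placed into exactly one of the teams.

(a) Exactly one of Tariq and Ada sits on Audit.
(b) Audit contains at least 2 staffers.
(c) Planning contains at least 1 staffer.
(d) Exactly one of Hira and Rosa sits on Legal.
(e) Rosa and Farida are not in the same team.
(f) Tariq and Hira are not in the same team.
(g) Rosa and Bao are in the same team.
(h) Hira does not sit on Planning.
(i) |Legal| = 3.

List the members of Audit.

Audit = {Ada, Hira}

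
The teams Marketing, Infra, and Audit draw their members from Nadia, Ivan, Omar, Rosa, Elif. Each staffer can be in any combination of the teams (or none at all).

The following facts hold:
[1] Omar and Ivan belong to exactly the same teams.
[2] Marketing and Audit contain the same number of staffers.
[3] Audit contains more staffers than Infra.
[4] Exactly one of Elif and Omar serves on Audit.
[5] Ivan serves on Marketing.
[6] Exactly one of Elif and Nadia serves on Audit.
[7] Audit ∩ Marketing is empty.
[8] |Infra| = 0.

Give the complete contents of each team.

Marketing = {Ivan, Omar}; Infra = {}; Audit = {Elif, Rosa}

From (5): Ivan ∈ Marketing.
(1): Omar matches Ivan: Omar ∈ Marketing.
(7) (disjoint): Ivan ∉ Audit.
(7) (disjoint): Omar ∉ Audit.
(8): Infra already has 0, so the rest are out.
(4) (exactly one): Elif ∈ Audit.
(6) (exactly one): Nadia ∉ Audit.
(7) (disjoint): Elif ∉ Marketing.
Suppose Nadia ∈ Marketing: no assignment then satisfies all the clues, so Nadia ∉ Marketing.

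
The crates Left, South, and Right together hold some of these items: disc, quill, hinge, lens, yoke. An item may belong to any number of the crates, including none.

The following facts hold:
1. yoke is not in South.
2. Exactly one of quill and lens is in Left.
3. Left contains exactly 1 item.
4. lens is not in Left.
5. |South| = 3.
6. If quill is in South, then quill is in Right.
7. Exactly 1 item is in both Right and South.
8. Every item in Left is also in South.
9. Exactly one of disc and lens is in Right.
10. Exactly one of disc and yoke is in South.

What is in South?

South = {disc, hinge, quill}

From (1): yoke ∉ South.
From (4): lens ∉ Left.
(2) (exactly one): quill ∈ Left.
(3): Left already has 1, so the rest are out.
(8) with quill ∈ Left: quill ∈ South.
(10) (exactly one): disc ∈ South.
(6): quill ∈ Right.
Suppose hinge ∉ South: no assignment then satisfies all the clues, so hinge ∈ South.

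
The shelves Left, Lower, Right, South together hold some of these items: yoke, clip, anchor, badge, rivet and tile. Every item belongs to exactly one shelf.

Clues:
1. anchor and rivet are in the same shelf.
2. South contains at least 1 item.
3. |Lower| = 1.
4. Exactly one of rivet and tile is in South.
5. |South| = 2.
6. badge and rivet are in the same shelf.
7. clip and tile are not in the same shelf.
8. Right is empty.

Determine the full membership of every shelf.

Left = {anchor, badge, rivet}; Lower = {clip}; Right = {}; South = {tile, yoke}

(8): Right already has 0, so the rest are out.
Suppose yoke ∈ Left: no assignment then satisfies all the clues, so yoke ∉ Left.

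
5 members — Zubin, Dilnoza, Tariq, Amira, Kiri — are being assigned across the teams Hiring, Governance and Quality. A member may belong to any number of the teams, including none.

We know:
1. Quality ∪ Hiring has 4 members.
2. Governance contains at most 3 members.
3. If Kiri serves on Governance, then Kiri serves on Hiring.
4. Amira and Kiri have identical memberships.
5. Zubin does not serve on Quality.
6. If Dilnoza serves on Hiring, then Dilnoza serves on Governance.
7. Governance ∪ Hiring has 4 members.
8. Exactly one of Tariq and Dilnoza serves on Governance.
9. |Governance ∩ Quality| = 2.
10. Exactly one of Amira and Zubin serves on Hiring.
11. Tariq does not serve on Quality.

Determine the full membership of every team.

Hiring = {Amira, Dilnoza, Kiri, Tariq}; Governance = {Amira, Dilnoza, Kiri}; Quality = {Amira, Kiri}

From (5): Zubin ∉ Quality.
From (11): Tariq ∉ Quality.
Suppose Zubin ∈ Hiring: no assignment then satisfies all the clues, so Zubin ∉ Hiring.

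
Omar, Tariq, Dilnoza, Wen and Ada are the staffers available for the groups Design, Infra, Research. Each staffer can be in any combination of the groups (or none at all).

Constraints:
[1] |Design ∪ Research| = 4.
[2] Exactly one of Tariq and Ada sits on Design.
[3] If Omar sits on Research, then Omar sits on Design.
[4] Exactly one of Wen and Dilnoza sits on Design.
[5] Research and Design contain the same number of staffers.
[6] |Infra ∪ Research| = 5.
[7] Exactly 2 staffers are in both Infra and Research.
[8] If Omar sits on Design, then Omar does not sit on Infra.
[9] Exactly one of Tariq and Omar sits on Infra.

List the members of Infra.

Infra = {Ada, Dilnoza, Tariq, Wen}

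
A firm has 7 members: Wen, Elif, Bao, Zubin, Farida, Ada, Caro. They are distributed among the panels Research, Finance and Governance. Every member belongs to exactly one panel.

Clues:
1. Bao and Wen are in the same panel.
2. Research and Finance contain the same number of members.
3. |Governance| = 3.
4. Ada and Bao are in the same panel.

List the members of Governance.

Governance = {Ada, Bao, Wen}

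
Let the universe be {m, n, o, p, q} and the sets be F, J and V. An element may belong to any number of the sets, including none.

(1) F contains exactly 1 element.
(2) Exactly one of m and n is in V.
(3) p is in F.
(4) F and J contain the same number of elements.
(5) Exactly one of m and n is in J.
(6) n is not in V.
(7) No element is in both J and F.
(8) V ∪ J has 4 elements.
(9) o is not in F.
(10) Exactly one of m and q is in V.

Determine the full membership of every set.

F = {p}; J = {n}; V = {m, o, p}

From (3): p ∈ F.
From (6): n ∉ V.
From (9): o ∉ F.
(1): F already has 1, so the rest are out.
(2) (exactly one): m ∈ V.
(7) (disjoint): p ∉ J.
(10) (exactly one): q ∉ V.
Suppose m ∈ J: no assignment then satisfies all the clues, so m ∉ J.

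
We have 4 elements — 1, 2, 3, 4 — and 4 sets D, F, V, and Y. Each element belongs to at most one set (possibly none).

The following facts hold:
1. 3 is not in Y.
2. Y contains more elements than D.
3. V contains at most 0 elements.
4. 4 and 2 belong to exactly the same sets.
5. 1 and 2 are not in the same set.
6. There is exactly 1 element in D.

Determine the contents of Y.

Y = {2, 4}

From (1): 3 ∉ Y.
(3): V already has 0, so the rest are out.
Suppose 1 ∈ Y: no assignment then satisfies all the clues, so 1 ∉ Y.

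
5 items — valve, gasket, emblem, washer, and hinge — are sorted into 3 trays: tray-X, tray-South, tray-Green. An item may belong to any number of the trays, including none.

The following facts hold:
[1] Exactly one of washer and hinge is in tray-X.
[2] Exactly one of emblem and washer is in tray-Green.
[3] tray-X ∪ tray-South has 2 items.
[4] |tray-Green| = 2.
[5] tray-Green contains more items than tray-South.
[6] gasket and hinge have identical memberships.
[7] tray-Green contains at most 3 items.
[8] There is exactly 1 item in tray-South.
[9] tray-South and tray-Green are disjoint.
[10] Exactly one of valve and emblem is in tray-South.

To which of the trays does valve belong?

valve: tray-Green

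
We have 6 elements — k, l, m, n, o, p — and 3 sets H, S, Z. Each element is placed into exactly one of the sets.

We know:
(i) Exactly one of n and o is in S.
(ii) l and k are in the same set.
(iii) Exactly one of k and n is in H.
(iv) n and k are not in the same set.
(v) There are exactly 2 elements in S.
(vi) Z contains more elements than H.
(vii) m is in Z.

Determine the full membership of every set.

H = {n}; S = {o, p}; Z = {k, l, m}

From (vii): m ∈ Z.
Suppose k ∈ H: no assignment then satisfies all the clues, so k ∉ H.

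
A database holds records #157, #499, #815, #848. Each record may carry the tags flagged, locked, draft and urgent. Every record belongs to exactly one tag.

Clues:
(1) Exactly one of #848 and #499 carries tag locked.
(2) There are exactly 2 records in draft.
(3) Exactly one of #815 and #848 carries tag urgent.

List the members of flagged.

flagged = {}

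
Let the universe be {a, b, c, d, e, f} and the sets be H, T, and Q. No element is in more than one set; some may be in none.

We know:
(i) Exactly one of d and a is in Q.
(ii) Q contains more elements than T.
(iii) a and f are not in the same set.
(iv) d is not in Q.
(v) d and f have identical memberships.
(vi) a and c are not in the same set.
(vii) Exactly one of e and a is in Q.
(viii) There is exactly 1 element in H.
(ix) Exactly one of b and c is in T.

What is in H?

H = {e}

From (iv): d ∉ Q.
(i) (exactly one): a ∈ Q.
(iii): f ∉ Q.
(vi): c ∉ Q.
(vii) (exactly one): e ∉ Q.
Suppose b ∈ H: no assignment then satisfies all the clues, so b ∉ H.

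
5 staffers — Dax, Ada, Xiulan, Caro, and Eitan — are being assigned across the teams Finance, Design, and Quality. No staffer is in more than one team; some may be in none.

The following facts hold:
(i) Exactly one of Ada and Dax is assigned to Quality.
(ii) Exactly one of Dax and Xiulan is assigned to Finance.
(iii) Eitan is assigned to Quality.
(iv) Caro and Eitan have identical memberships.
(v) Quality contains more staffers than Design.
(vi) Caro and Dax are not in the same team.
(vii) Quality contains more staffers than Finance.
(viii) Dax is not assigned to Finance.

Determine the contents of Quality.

Quality = {Ada, Caro, Eitan}

From (iii): Eitan ∈ Quality.
From (viii): Dax ∉ Finance.
(ii) (exactly one): Xiulan ∈ Finance.
(iv): Caro matches Eitan: Caro ∉ Finance.
(iv): Caro matches Eitan: Caro ∉ Design.
(iv): Caro matches Eitan: Caro ∈ Quality.
(vi): Dax ∉ Quality.
(i) (exactly one): Ada ∈ Quality.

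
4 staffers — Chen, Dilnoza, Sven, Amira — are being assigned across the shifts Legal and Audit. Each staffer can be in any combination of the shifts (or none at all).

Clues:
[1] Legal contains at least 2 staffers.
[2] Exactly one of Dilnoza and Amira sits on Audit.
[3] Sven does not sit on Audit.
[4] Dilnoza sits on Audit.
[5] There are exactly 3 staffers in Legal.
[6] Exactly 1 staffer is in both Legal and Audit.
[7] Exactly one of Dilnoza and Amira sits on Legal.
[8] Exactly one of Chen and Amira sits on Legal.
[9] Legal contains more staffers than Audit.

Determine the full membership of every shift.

Legal = {Chen, Dilnoza, Sven}; Audit = {Dilnoza}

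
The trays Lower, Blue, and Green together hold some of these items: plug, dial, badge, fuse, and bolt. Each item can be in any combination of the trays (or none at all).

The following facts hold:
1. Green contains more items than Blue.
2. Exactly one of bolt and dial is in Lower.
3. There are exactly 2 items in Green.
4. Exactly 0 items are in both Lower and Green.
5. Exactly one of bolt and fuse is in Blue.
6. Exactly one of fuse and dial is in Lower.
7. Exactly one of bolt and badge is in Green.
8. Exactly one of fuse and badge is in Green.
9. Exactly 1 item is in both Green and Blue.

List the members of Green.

Green = {bolt, fuse}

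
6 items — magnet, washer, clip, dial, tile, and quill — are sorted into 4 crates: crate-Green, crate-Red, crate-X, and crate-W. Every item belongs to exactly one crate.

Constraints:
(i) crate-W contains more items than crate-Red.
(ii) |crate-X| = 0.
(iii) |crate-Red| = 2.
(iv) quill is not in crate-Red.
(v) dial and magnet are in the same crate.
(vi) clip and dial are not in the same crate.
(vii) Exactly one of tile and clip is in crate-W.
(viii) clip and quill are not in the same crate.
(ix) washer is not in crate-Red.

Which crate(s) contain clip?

From (iv): quill ∉ crate-Red.
From (ix): washer ∉ crate-Red.
(ii): crate-X already has 0, so the rest are out.
Suppose clip ∉ crate-Green: no assignment then satisfies all the clues, so clip ∈ crate-Green.

clip: crate-Green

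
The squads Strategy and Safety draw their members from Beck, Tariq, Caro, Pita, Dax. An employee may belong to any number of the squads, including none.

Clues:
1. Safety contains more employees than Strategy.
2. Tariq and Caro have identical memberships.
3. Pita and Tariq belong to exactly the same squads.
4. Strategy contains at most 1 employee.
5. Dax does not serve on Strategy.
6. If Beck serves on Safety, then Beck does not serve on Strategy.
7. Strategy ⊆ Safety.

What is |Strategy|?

0

From (5): Dax ∉ Strategy.
Suppose Beck ∈ Strategy: no assignment then satisfies all the clues, so Beck ∉ Strategy.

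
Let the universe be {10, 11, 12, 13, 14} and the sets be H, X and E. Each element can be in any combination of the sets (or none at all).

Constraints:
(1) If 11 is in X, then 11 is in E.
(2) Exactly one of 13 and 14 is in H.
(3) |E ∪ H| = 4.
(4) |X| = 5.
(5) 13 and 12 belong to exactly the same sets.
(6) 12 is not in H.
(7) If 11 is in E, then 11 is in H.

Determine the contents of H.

H = {11, 14}

From (6): 12 ∉ H.
(4): only 5 candidates remain for X, so all are in.
(5): 13 matches 12: 13 ∉ H.
(1): 11 ∈ E.
(2) (exactly one): 14 ∈ H.
(7): 11 ∈ H.
Suppose 10 ∈ H: no assignment then satisfies all the clues, so 10 ∉ H.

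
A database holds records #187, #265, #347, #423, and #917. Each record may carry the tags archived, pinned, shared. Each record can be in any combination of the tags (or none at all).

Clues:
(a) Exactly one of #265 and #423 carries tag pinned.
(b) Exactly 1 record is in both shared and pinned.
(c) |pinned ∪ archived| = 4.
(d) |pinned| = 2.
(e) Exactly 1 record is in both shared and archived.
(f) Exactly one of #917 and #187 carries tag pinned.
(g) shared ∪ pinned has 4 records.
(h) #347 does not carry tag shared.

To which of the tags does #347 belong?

#347: archived

From (h): #347 ∉ shared.
Suppose #347 ∉ archived: no assignment then satisfies all the clues, so #347 ∈ archived.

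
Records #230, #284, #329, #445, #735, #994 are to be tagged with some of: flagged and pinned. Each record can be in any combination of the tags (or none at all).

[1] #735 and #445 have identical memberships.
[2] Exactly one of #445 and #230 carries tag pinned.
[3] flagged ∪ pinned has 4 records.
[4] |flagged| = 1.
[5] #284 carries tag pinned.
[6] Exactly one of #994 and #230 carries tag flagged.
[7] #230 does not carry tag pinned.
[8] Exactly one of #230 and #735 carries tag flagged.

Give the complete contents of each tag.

flagged = {#230}; pinned = {#284, #445, #735}

From (5): #284 ∈ pinned.
From (7): #230 ∉ pinned.
(2) (exactly one): #445 ∈ pinned.
(1): #735 matches #445: #735 ∈ pinned.
Suppose #230 ∉ flagged: no assignment then satisfies all the clues, so #230 ∈ flagged.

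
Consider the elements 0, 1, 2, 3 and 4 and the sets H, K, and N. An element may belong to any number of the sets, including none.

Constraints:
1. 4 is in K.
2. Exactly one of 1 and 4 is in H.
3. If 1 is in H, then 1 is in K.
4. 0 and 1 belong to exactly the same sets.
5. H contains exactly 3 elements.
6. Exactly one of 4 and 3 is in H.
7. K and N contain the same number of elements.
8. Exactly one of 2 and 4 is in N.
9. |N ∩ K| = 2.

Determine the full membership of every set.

H = {0, 1, 3}; K = {0, 1, 4}; N = {0, 1, 2}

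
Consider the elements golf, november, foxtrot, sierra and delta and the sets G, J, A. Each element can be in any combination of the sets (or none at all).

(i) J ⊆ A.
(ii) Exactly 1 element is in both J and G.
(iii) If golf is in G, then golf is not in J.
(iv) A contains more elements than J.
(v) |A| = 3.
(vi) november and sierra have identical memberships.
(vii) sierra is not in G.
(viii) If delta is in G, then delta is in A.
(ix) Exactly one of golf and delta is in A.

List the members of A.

From (vii): sierra ∉ G.
(vi): november matches sierra: november ∉ G.
Suppose golf ∈ A: no assignment then satisfies all the clues, so golf ∉ A.

A = {delta, november, sierra}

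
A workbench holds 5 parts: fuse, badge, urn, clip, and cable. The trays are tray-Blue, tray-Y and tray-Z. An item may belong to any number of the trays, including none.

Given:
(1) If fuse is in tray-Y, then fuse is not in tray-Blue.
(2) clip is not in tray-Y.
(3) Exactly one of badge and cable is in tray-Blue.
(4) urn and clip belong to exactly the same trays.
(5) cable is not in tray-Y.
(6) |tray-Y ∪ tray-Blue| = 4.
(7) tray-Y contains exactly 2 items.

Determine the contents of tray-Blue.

tray-Blue = {badge, clip, urn}

From (2): clip ∉ tray-Y.
From (5): cable ∉ tray-Y.
(4): urn matches clip: urn ∉ tray-Y.
(7): only 2 candidates remain for tray-Y, so all are in.
(1): fuse ∉ tray-Blue.
Suppose badge ∉ tray-Blue: no assignment then satisfies all the clues, so badge ∈ tray-Blue.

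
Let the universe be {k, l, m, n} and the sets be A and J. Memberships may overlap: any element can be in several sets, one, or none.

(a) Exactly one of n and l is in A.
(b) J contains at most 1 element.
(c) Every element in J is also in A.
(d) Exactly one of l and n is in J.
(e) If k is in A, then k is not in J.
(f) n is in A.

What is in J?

J = {n}

From (f): n ∈ A.
(a) (exactly one): l ∉ A.
(c) contrapositive: l ∉ J.
(d) (exactly one): n ∈ J.
(b): J already has 1, so the rest are out.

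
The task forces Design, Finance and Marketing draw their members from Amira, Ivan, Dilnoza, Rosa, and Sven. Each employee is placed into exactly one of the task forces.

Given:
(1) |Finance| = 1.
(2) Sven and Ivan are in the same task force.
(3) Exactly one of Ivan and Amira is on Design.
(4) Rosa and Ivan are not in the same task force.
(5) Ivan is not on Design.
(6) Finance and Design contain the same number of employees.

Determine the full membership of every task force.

Design = {Amira}; Finance = {Rosa}; Marketing = {Dilnoza, Ivan, Sven}

From (5): Ivan ∉ Design.
(2): Sven matches Ivan: Sven ∉ Design.
(3) (exactly one): Amira ∈ Design.
Suppose Ivan ∈ Finance: no assignment then satisfies all the clues, so Ivan ∉ Finance.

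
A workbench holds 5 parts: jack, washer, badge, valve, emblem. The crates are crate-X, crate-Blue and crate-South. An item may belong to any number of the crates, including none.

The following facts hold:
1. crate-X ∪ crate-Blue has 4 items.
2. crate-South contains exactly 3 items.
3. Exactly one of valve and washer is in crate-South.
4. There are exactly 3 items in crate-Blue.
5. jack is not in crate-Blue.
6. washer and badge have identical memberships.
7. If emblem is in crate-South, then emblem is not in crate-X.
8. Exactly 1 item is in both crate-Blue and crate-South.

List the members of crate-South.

crate-South = {emblem, jack, valve}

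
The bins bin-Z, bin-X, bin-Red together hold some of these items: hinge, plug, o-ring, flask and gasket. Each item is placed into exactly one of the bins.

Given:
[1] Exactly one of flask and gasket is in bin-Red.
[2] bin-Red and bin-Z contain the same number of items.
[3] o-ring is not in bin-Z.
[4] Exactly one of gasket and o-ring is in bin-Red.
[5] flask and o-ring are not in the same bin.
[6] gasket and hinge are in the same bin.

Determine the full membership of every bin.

bin-Z = {flask, plug}; bin-X = {o-ring}; bin-Red = {gasket, hinge}

From (3): o-ring ∉ bin-Z.
Suppose hinge ∈ bin-Z: no assignment then satisfies all the clues, so hinge ∉ bin-Z.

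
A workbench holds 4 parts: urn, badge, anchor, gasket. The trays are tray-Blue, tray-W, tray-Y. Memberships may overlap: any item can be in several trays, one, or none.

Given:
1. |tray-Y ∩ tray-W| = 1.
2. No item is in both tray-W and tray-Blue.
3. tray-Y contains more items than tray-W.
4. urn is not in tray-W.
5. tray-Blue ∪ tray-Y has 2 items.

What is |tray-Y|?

2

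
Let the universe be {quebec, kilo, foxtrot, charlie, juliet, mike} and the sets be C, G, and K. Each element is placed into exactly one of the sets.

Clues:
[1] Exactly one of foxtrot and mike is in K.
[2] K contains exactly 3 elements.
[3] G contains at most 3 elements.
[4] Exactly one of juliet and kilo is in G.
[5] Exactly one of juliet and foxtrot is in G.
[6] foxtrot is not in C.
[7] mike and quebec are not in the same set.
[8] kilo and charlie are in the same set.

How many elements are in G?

2

From (6): foxtrot ∉ C.
Suppose quebec ∈ K: no assignment then satisfies all the clues, so quebec ∉ K.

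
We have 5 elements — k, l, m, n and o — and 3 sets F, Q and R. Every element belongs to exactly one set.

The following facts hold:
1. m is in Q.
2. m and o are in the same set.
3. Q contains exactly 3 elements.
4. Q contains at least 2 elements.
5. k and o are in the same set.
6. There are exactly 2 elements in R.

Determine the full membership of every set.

F = {}; Q = {k, m, o}; R = {l, n}

From (1): m ∈ Q.
(2): o matches m: o ∉ F.
(2): o matches m: o ∈ Q.
(5): k matches o: k ∉ F.
(5): k matches o: k ∈ Q.
(6): only 2 candidates remain for R, so all are in.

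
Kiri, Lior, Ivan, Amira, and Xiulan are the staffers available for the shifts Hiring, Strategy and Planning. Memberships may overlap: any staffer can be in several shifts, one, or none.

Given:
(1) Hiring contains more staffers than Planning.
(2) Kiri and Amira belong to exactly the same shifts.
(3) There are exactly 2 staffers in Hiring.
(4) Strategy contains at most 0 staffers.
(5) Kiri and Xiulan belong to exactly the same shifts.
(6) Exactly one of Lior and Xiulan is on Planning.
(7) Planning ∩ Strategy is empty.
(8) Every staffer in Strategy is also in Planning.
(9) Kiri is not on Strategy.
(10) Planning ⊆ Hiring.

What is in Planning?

Planning = {Lior}

From (9): Kiri ∉ Strategy.
(2): Amira matches Kiri: Amira ∉ Strategy.
(4): Strategy already has 0, so the rest are out.
Suppose Kiri ∈ Planning: no assignment then satisfies all the clues, so Kiri ∉ Planning.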